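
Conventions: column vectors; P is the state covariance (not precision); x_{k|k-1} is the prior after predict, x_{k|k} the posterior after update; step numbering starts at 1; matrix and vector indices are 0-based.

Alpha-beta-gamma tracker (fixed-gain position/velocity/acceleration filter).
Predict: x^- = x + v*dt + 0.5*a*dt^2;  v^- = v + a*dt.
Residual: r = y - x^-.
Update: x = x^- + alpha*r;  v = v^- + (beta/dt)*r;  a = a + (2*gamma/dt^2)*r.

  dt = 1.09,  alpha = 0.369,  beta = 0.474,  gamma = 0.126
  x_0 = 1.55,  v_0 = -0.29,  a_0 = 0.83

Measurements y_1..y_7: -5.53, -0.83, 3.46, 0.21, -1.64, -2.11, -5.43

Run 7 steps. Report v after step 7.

step 1: x_pred=1.7270  r=-7.2570  x^+=-0.9509  v^+=-2.5411  a^+=-0.7092
step 2: x_pred=-4.1419  r=3.3119  x^+=-2.9198  v^+=-1.8739  a^+=-0.0068
step 3: x_pred=-4.9664  r=8.4264  x^+=-1.8571  v^+=1.7831  a^+=1.7805
step 4: x_pred=1.1442  r=-0.9342  x^+=0.7995  v^+=3.3176  a^+=1.5824
step 5: x_pred=5.3557  r=-6.9957  x^+=2.7743  v^+=2.0002  a^+=0.0986
step 6: x_pred=5.0130  r=-7.1230  x^+=2.3846  v^+=-0.9899  a^+=-1.4123
step 7: x_pred=0.4667  r=-5.8967  x^+=-1.7092  v^+=-5.0935  a^+=-2.6630

v_post = -5.0935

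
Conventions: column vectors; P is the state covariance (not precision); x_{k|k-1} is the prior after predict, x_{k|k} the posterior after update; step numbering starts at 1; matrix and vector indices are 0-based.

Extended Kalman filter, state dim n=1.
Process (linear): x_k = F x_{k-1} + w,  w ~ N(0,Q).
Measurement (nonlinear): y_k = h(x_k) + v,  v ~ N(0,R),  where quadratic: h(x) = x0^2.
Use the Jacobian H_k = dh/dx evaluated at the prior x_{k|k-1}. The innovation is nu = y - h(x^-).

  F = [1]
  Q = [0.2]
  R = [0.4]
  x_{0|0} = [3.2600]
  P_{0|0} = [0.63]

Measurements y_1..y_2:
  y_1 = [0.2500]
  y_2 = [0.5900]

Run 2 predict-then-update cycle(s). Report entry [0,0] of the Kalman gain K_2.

step 1: x^-=[3.2600]  P^-=[0.8300]  H_jac=[6.5200]  S=[35.6836]  K=[0.1517]  nu=[-10.3776]  x^+=[1.6862]  P^+=[0.0093]
step 2: x^-=[1.6862]  P^-=[0.2093]  H_jac=[3.3724]  S=[2.7804]  K=[0.2539]  nu=[-2.2532]  x^+=[1.1142]  P^+=[0.0301]

K[0,0] = 0.2539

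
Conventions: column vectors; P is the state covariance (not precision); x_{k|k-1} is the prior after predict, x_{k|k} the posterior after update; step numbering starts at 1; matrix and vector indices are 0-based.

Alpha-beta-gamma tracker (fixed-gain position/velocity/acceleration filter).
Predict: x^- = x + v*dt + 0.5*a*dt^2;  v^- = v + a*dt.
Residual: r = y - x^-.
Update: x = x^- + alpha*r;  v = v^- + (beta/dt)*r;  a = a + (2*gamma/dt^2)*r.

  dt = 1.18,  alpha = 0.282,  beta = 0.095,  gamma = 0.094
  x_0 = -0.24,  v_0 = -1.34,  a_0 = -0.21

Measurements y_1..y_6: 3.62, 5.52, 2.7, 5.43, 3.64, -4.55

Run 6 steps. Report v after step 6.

step 1: x_pred=-1.9674  r=5.5874  x^+=-0.3918  v^+=-1.1380  a^+=0.5444
step 2: x_pred=-1.3555  r=6.8755  x^+=0.5834  v^+=0.0580  a^+=1.4727
step 3: x_pred=1.6771  r=1.0229  x^+=1.9655  v^+=1.8781  a^+=1.6108
step 4: x_pred=5.3032  r=0.1268  x^+=5.3390  v^+=3.7891  a^+=1.6280
step 5: x_pred=10.9436  r=-7.3036  x^+=8.8840  v^+=5.1221  a^+=0.6418
step 6: x_pred=15.3749  r=-19.9249  x^+=9.7561  v^+=4.2754  a^+=-2.0484

v_post = 4.2754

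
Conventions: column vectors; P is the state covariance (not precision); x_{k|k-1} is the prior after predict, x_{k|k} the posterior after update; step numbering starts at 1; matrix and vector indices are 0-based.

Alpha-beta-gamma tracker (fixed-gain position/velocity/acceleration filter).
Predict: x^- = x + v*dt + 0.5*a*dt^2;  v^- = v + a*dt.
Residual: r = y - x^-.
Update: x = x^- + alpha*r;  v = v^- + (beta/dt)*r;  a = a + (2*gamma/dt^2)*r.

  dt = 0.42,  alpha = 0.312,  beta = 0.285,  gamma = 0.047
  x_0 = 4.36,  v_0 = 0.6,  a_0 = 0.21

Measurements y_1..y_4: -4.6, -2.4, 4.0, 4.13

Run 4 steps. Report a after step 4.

step 1: x_pred=4.6305  r=-9.2305  x^+=1.7506  v^+=-5.5754  a^+=-4.7088
step 2: x_pred=-1.0064  r=-1.3936  x^+=-1.4412  v^+=-8.4987  a^+=-5.4514
step 3: x_pred=-5.4915  r=9.4915  x^+=-2.5301  v^+=-4.3477  a^+=-0.3936
step 4: x_pred=-4.3909  r=8.5209  x^+=-1.7324  v^+=1.2690  a^+=4.1470

a_post = 4.1470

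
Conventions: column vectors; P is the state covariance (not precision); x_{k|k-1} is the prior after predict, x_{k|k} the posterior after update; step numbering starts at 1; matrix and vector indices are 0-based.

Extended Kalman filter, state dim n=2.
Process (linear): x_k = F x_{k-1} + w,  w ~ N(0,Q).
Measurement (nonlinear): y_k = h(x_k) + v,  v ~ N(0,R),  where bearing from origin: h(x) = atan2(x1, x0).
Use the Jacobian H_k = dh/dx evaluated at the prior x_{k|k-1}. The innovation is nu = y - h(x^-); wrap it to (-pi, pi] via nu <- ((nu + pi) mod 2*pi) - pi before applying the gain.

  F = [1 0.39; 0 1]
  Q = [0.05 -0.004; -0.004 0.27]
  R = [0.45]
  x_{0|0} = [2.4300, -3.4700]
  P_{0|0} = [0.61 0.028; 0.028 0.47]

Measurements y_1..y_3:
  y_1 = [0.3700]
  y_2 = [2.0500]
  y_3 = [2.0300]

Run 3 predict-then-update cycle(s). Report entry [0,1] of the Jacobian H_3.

H_jac[0,1] = -0.1126

step 1: x^-=[1.0767, -3.4700]  P^-=[0.7533 0.2073; 0.2073 0.7400]  H_jac=[0.2629 0.0816]  S=[0.5159]  K=[0.4167; 0.2226]  nu=[1.6399]  x^+=[1.7600, -3.1049]  P^+=[0.6638 0.1594; 0.1594 0.7144]
step 2: x^-=[0.5491, -3.1049]  P^-=[0.9468 0.4341; 0.4341 0.9844]  H_jac=[0.3123 0.0552]  S=[0.5603]  K=[0.5705; 0.3390]  nu=[-2.8374]  x^+=[-1.0697, -4.0667]  P^+=[0.7644 0.3257; 0.3257 0.9200]
step 3: x^-=[-2.6557, -4.0667]  P^-=[1.2084 0.6805; 0.6805 1.1900]  H_jac=[0.1724 -0.1126]  S=[0.4746]  K=[0.2775; -0.0351]  nu=[-2.1039]  x^+=[-3.2396, -3.9929]  P^+=[1.1719 0.6852; 0.6852 1.1895]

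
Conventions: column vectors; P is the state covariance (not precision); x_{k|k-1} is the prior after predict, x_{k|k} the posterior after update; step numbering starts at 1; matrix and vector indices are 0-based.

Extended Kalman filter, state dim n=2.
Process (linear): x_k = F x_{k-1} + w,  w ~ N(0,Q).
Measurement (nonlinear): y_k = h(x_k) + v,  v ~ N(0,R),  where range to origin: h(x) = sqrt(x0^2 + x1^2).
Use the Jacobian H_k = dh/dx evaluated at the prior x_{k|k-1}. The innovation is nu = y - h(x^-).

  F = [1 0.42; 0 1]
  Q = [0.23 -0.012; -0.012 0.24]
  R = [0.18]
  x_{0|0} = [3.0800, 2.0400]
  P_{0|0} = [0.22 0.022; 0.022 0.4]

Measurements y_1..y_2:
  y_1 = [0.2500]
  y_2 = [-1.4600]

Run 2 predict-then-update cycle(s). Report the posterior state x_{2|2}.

step 1: x^-=[3.9368, 2.0400]  P^-=[0.5390 0.1780; 0.1780 0.6400]  H_jac=[0.8879 0.4601]  S=[0.8858]  K=[0.6327; 0.5108]  nu=[-4.1840]  x^+=[1.2895, -0.0972]  P^+=[0.1844 -0.1083; -0.1083 0.4089]
step 2: x^-=[1.2487, -0.0972]  P^-=[0.3955 0.0514; 0.0514 0.6489]  H_jac=[0.9970 -0.0776]  S=[0.5691]  K=[0.6859; 0.0016]  nu=[-2.7124]  x^+=[-0.6118, -0.1015]  P^+=[0.1278 0.0508; 0.0508 0.6489]

x_post = [-0.6118, -0.1015]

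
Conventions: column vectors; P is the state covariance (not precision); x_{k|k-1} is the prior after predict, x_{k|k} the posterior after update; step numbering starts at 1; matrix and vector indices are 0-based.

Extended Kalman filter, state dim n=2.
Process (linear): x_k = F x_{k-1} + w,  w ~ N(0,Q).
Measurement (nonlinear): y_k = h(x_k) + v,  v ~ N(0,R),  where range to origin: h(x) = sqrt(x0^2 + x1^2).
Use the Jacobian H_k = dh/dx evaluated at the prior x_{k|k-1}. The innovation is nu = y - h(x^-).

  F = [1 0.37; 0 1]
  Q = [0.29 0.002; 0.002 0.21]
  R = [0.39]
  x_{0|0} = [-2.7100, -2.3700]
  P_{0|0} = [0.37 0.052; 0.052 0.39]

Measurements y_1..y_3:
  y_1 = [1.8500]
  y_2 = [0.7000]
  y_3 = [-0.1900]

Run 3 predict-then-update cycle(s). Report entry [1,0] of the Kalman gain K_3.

K[1,0] = -0.3140

step 1: x^-=[-3.5869, -2.3700]  P^-=[0.7519 0.1983; 0.1983 0.6000]  H_jac=[-0.8343 -0.5513]  S=[1.2781]  K=[-0.5763; -0.3882]  nu=[-2.4492]  x^+=[-2.1754, -1.4192]  P^+=[0.3273 -0.0877; -0.0877 0.4074]
step 2: x^-=[-2.7005, -1.4192]  P^-=[0.6082 0.0650; 0.0650 0.6174]  H_jac=[-0.8852 -0.4652]  S=[1.0538]  K=[-0.5396; -0.3272]  nu=[-2.3507]  x^+=[-1.4319, -0.6501]  P^+=[0.3013 -0.1210; -0.1210 0.5046]
step 3: x^-=[-1.6725, -0.6501]  P^-=[0.5709 0.0677; 0.0677 0.7146]  H_jac=[-0.9321 -0.3623]  S=[1.0254]  K=[-0.5428; -0.3140]  nu=[-1.9844]  x^+=[-0.5954, -0.0271]  P^+=[0.2687 -0.1071; -0.1071 0.6135]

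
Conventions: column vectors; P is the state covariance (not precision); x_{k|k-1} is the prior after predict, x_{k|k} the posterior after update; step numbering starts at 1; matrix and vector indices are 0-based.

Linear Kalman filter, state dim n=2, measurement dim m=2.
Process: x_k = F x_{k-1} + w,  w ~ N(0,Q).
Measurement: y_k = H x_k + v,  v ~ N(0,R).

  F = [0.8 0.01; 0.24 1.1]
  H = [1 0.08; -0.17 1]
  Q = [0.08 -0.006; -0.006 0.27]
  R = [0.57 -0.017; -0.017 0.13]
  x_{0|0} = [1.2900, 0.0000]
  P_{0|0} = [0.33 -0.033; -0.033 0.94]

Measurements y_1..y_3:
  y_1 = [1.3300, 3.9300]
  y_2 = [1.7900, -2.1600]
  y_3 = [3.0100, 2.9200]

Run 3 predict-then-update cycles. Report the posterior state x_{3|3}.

x_post = [1.3119, 2.3972]

step 1: x^-=[1.0320, 0.3096]  P^-=[0.2908 0.0386; 0.0386 1.4090]  S=[0.8760 0.0843; 0.0843 1.5343]  K=[0.3379 -0.0256; 0.0852 0.9094]  nu=[0.2732, 3.7958]  x^+=[1.0270, 3.7848]  P^+=[0.1912 0.0234; 0.0234 0.1208]
step 2: x^-=[0.8594, 4.4097]  P^-=[0.2027 0.0527; 0.0527 0.4395]  S=[0.7840 0.0357; 0.0357 0.5574]  K=[0.2633 0.0159; 0.0771 0.7674]  nu=[0.5778, -6.4236]  x^+=[0.9096, -0.4753]  P^+=[0.1480 0.0227; 0.0227 0.1023]
step 3: x^-=[0.7229, -0.3045]  P^-=[0.1751 0.0436; 0.0436 0.4143]  S=[0.7547 0.0294; 0.0294 0.5346]  K=[0.2361 0.0129; 0.0722 0.7572]  nu=[2.3114, 3.3474]  x^+=[1.3119, 2.3972]  P^+=[0.1327 0.0202; 0.0202 0.1007]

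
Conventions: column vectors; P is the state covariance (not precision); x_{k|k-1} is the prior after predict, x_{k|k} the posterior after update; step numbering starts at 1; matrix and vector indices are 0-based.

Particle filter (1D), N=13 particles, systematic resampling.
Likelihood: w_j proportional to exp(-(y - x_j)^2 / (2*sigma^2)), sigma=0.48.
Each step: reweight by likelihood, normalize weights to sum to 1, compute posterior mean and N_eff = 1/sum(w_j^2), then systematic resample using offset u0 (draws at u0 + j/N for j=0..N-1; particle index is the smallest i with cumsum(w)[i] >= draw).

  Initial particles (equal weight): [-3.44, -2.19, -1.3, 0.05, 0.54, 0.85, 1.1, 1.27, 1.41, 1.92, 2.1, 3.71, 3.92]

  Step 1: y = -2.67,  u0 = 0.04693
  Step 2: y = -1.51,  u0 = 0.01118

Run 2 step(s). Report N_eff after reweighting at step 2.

step 1: w=[0.3070, 0.6741, 0.0189, 0.0000, 0.0000, 0.0000, 0.0000, 0.0000, 0.0000, 0.0000, 0.0000, 0.0000, 0.0000]  mean=-2.5569  Neff=1.8214  idx=[0, 0, 0, 0, 1, 1, 1, 1, 1, 1, 1, 1, 1]
step 2: w=[0.0001, 0.0001, 0.0001, 0.0001, 0.1111, 0.1111, 0.1111, 0.1111, 0.1111, 0.1111, 0.1111, 0.1111, 0.1111]  mean=-2.1905  Neff=9.0067  idx=[4, 4, 5, 6, 6, 7, 8, 8, 9, 10, 11, 11, 12]

N_eff = 9.0067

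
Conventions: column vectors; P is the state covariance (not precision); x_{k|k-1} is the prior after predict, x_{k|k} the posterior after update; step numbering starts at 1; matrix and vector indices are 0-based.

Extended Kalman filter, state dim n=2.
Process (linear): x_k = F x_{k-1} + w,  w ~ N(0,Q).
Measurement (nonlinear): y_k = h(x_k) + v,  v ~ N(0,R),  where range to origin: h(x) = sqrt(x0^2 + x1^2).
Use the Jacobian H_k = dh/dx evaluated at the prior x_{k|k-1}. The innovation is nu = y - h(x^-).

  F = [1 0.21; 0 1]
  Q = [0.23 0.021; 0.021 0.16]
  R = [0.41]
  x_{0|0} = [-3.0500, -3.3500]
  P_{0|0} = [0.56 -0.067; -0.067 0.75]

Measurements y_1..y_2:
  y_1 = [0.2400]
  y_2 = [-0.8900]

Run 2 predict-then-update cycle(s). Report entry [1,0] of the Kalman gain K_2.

K[1,0] = -0.2917

step 1: x^-=[-3.7535, -3.3500]  P^-=[0.7949 0.1115; 0.1115 0.9100]  H_jac=[-0.7461 -0.6659]  S=[1.3667]  K=[-0.4883; -0.5042]  nu=[-4.7910]  x^+=[-1.4142, -0.9343]  P^+=[0.4691 -0.2250; -0.2250 0.5625]
step 2: x^-=[-1.6104, -0.9343]  P^-=[0.6294 -0.0858; -0.0858 0.7225]  H_jac=[-0.8650 -0.5018]  S=[0.9884]  K=[-0.5073; -0.2917]  nu=[-2.7518]  x^+=[-0.2145, -0.1315]  P^+=[0.3751 -0.2321; -0.2321 0.6384]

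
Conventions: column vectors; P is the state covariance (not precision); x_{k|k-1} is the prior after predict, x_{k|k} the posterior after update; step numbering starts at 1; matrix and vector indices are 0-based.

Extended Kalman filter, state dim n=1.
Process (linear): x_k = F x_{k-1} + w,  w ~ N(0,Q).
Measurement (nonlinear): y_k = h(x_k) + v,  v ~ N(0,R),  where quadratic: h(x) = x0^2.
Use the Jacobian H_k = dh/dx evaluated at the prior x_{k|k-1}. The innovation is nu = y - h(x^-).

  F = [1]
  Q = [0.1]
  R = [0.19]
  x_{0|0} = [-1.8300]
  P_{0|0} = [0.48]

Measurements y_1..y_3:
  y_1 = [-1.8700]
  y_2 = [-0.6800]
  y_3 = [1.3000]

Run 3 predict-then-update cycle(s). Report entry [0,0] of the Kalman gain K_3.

step 1: x^-=[-1.8300]  P^-=[0.5800]  H_jac=[-3.6600]  S=[7.9594]  K=[-0.2667]  nu=[-5.2189]  x^+=[-0.4381]  P^+=[0.0138]
step 2: x^-=[-0.4381]  P^-=[0.1138]  H_jac=[-0.8762]  S=[0.2774]  K=[-0.3596]  nu=[-0.8719]  x^+=[-0.1246]  P^+=[0.0780]
step 3: x^-=[-0.1246]  P^-=[0.1780]  H_jac=[-0.2491]  S=[0.2010]  K=[-0.2205]  nu=[1.2845]  x^+=[-0.4078]  P^+=[0.1682]

K[0,0] = -0.2205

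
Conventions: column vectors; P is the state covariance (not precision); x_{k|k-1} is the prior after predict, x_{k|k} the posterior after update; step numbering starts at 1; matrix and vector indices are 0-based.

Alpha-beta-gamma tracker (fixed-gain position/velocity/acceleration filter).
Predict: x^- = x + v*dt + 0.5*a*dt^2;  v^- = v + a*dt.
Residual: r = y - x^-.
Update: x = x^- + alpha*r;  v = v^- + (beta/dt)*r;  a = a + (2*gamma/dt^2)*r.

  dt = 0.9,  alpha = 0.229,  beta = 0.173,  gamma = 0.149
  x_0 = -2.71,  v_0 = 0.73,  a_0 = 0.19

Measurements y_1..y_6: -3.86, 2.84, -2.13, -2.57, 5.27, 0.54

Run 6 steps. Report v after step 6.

v_post = 0.7244

step 1: x_pred=-1.9760  r=-1.8840  x^+=-2.4075  v^+=0.5389  a^+=-0.5031
step 2: x_pred=-2.1263  r=4.9663  x^+=-0.9890  v^+=1.0407  a^+=1.3240
step 3: x_pred=0.4839  r=-2.6139  x^+=-0.1147  v^+=1.7298  a^+=0.3623
step 4: x_pred=1.5889  r=-4.1589  x^+=0.6365  v^+=1.2565  a^+=-1.1677
step 5: x_pred=1.2944  r=3.9756  x^+=2.2048  v^+=0.9698  a^+=0.2949
step 6: x_pred=3.1971  r=-2.6571  x^+=2.5886  v^+=0.7244  a^+=-0.6826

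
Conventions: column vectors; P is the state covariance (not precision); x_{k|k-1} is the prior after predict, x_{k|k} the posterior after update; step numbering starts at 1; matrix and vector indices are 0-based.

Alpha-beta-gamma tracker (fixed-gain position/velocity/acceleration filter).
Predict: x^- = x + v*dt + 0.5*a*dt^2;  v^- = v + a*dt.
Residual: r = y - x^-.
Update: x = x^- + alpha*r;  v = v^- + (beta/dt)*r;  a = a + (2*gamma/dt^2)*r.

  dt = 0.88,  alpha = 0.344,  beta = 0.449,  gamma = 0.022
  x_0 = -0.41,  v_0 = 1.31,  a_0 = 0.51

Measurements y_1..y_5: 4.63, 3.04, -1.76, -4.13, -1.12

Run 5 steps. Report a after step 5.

a_post = -0.2192

step 1: x_pred=0.9403  r=3.6897  x^+=2.2095  v^+=3.6414  a^+=0.7196
step 2: x_pred=5.6926  r=-2.6526  x^+=4.7801  v^+=2.9212  a^+=0.5689
step 3: x_pred=7.5711  r=-9.3311  x^+=4.3612  v^+=-1.3391  a^+=0.0388
step 4: x_pred=3.1978  r=-7.3278  x^+=0.6770  v^+=-5.0438  a^+=-0.3776
step 5: x_pred=-3.9077  r=2.7877  x^+=-2.9488  v^+=-3.9537  a^+=-0.2192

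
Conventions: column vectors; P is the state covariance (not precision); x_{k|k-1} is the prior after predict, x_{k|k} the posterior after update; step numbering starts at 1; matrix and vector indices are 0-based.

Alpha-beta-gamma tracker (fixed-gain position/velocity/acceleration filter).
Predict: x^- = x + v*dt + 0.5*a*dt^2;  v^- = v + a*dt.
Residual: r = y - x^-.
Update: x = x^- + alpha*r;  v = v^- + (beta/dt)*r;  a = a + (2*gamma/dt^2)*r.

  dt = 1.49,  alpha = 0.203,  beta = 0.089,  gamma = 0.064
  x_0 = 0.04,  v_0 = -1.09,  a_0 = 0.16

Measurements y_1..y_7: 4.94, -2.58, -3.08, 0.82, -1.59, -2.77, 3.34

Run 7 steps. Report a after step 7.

step 1: x_pred=-1.4065  r=6.3465  x^+=-0.1182  v^+=-0.4725  a^+=0.5259
step 2: x_pred=-0.2384  r=-2.3416  x^+=-0.7138  v^+=0.1712  a^+=0.3909
step 3: x_pred=-0.0247  r=-3.0553  x^+=-0.6449  v^+=0.5712  a^+=0.2148
step 4: x_pred=0.4445  r=0.3755  x^+=0.5207  v^+=0.9136  a^+=0.2364
step 5: x_pred=2.1444  r=-3.7344  x^+=1.3863  v^+=1.0428  a^+=0.0211
step 6: x_pred=2.9634  r=-5.7334  x^+=1.7995  v^+=0.7317  a^+=-0.3095
step 7: x_pred=2.5463  r=0.7937  x^+=2.7074  v^+=0.3180  a^+=-0.2637

a_post = -0.2637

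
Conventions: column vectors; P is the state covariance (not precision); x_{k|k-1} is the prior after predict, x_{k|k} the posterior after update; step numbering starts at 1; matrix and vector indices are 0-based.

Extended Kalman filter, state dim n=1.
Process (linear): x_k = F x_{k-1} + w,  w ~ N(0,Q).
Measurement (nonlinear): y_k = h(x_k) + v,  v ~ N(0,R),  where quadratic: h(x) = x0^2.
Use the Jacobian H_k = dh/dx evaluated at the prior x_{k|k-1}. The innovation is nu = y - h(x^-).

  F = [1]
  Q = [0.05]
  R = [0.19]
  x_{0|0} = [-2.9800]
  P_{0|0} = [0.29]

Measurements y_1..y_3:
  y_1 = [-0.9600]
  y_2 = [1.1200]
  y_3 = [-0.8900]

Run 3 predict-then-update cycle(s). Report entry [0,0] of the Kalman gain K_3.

step 1: x^-=[-2.9800]  P^-=[0.3400]  H_jac=[-5.9600]  S=[12.2673]  K=[-0.1652]  nu=[-9.8404]  x^+=[-1.3545]  P^+=[0.0053]
step 2: x^-=[-1.3545]  P^-=[0.0553]  H_jac=[-2.7090]  S=[0.5956]  K=[-0.2514]  nu=[-0.7147]  x^+=[-1.1748]  P^+=[0.0176]
step 3: x^-=[-1.1748]  P^-=[0.0676]  H_jac=[-2.3497]  S=[0.5634]  K=[-0.2821]  nu=[-2.2703]  x^+=[-0.5345]  P^+=[0.0228]

K[0,0] = -0.2821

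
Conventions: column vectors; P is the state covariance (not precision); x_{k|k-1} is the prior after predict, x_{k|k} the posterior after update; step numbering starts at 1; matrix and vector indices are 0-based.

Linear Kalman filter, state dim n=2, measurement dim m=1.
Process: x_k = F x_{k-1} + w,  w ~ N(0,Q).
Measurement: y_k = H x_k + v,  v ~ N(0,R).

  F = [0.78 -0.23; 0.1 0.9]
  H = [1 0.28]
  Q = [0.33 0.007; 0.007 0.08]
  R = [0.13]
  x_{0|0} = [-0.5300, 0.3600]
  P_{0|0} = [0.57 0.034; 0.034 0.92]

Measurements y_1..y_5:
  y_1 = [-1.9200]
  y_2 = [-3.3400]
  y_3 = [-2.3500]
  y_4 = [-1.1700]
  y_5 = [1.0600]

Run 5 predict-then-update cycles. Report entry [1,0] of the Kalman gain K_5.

K[1,0] = -0.1178

step 1: x^-=[-0.4962, 0.2710]  P^-=[0.7133 -0.1159; -0.1159 0.8370]  S=[0.8440]  K=[0.8067; 0.1404]  nu=[-1.4997]  x^+=[-1.7059, 0.0605]  P^+=[0.1641 -0.2115; -0.2115 0.8204]
step 2: x^-=[-1.3445, -0.1162]  P^-=[0.5491 -0.2936; -0.2936 0.7081]  S=[0.5702]  K=[0.8188; -0.1672]  nu=[-1.9629]  x^+=[-2.9518, 0.2121]  P^+=[0.1668 -0.2155; -0.2155 0.6922]
step 3: x^-=[-2.3512, -0.1043]  P^-=[0.5454 -0.2696; -0.2696 0.6035]  S=[0.5718]  K=[0.8219; -0.1760]  nu=[0.0304]  x^+=[-2.3262, -0.1097]  P^+=[0.1592 -0.1869; -0.1869 0.5858]
step 4: x^-=[-1.7892, -0.3313]  P^-=[0.5249 -0.2288; -0.2288 0.5224]  S=[0.5678]  K=[0.8117; -0.1453]  nu=[0.7120]  x^+=[-1.2113, -0.4348]  P^+=[0.1508 -0.1618; -0.1618 0.5105]
step 5: x^-=[-0.8448, -0.5124]  P^-=[0.5068 -0.1968; -0.1968 0.4659]  S=[0.5632]  K=[0.8021; -0.1178]  nu=[2.0483]  x^+=[0.7982, -0.7537]  P^+=[0.1445 -0.1436; -0.1436 0.4580]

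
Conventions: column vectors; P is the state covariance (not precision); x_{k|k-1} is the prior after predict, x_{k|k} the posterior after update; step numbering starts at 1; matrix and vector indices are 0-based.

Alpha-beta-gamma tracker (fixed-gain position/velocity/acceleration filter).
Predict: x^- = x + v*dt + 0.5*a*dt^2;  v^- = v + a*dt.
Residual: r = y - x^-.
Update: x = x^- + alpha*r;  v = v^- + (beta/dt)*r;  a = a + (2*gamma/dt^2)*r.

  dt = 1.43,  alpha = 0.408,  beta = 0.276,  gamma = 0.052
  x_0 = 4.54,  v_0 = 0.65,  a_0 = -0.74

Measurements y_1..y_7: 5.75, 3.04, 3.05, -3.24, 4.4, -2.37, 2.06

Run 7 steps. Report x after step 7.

step 1: x_pred=4.7129  r=1.0371  x^+=5.1360  v^+=-0.2080  a^+=-0.6873
step 2: x_pred=4.1359  r=-1.0959  x^+=3.6888  v^+=-1.4023  a^+=-0.7430
step 3: x_pred=0.9238  r=2.1262  x^+=1.7913  v^+=-2.0544  a^+=-0.6349
step 4: x_pred=-1.7956  r=-1.4444  x^+=-2.3849  v^+=-3.2410  a^+=-0.7083
step 5: x_pred=-7.7438  r=12.1438  x^+=-2.7891  v^+=-1.9101  a^+=-0.0907
step 6: x_pred=-5.6133  r=3.2433  x^+=-4.2900  v^+=-1.4138  a^+=0.0742
step 7: x_pred=-6.2358  r=8.2958  x^+=-2.8511  v^+=0.2935  a^+=0.4962

x_post = -2.8511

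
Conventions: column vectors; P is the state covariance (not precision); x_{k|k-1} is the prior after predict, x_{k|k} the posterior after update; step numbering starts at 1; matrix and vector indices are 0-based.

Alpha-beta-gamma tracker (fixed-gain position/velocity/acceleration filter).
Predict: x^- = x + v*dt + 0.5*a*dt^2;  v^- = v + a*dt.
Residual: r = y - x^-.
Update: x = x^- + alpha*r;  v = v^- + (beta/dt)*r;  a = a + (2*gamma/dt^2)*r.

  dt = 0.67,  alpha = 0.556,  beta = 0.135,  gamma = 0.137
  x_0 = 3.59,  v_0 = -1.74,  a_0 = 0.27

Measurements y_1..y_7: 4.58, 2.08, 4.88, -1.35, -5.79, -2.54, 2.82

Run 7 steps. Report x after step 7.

x_post = -2.0182

step 1: x_pred=2.4848  r=2.0952  x^+=3.6497  v^+=-1.1369  a^+=1.5489
step 2: x_pred=3.2356  r=-1.1556  x^+=2.5931  v^+=-0.3320  a^+=0.8435
step 3: x_pred=2.5600  r=2.3200  x^+=3.8499  v^+=0.7006  a^+=2.2596
step 4: x_pred=4.8265  r=-6.1765  x^+=1.3923  v^+=0.9700  a^+=-1.5104
step 5: x_pred=1.7032  r=-7.4932  x^+=-2.4630  v^+=-1.5518  a^+=-6.0841
step 6: x_pred=-4.8683  r=2.3283  x^+=-3.5738  v^+=-5.1590  a^+=-4.6630
step 7: x_pred=-8.0769  r=10.8969  x^+=-2.0182  v^+=-6.0876  a^+=1.9883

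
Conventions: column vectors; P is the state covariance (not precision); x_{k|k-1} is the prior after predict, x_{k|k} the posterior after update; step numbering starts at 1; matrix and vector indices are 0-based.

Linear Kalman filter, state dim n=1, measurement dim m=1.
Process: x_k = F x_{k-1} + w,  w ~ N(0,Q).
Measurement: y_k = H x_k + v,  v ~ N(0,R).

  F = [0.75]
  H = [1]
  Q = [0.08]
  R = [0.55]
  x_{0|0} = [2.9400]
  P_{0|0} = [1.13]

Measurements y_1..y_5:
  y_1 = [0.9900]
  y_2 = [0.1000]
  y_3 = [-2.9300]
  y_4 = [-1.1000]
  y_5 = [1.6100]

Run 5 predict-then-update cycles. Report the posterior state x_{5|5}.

x_post = [0.1095]

step 1: x^-=[2.2050]  P^-=[0.7156]  S=[1.2656]  K=[0.5654]  nu=[-1.2150]  x^+=[1.5180]  P^+=[0.3110]
step 2: x^-=[1.1385]  P^-=[0.2549]  S=[0.8049]  K=[0.3167]  nu=[-1.0385]  x^+=[0.8096]  P^+=[0.1742]
step 3: x^-=[0.6072]  P^-=[0.1780]  S=[0.7280]  K=[0.2445]  nu=[-3.5372]  x^+=[-0.2576]  P^+=[0.1345]
step 4: x^-=[-0.1932]  P^-=[0.1556]  S=[0.7056]  K=[0.2206]  nu=[-0.9068]  x^+=[-0.3932]  P^+=[0.1213]
step 5: x^-=[-0.2949]  P^-=[0.1482]  S=[0.6982]  K=[0.2123]  nu=[1.9049]  x^+=[0.1095]  P^+=[0.1168]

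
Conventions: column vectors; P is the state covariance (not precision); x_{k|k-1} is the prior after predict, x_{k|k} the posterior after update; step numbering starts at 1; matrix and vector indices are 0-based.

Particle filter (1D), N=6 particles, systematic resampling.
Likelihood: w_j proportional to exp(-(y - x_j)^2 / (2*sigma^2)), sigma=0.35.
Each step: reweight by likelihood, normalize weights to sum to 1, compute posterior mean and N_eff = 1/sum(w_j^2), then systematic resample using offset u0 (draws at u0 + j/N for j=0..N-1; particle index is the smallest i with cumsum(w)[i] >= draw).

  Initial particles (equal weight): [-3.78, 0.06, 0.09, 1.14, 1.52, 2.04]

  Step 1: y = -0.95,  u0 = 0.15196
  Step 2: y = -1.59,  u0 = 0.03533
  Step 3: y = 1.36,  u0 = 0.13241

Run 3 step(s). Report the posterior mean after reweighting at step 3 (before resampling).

post_mean = 0.0722

step 1: w=[0.0000, 0.5624, 0.4376, 0.0000, 0.0000, 0.0000]  mean=0.0731  Neff=1.9693  idx=[1, 1, 1, 2, 2, 2]
step 2: w=[0.2002, 0.2002, 0.2002, 0.1332, 0.1332, 0.1332]  mean=0.0720  Neff=5.7668  idx=[0, 1, 1, 2, 3, 5]
step 3: w=[0.1484, 0.1484, 0.1484, 0.1484, 0.2032, 0.2032]  mean=0.0722  Neff=5.8589  idx=[0, 2, 3, 4, 5, 5]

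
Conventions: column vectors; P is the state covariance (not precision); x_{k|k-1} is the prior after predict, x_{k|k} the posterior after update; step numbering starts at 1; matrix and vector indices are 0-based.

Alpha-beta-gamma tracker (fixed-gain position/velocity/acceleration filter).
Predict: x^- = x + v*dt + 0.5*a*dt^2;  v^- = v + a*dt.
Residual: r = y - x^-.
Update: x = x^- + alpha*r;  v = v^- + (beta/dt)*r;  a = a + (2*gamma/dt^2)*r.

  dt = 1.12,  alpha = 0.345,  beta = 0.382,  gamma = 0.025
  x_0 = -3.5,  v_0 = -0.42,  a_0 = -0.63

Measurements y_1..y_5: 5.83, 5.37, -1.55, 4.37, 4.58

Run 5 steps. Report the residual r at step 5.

step 1: x_pred=-4.3655  r=10.1955  x^+=-0.8481  v^+=2.3518  a^+=-0.2236
step 2: x_pred=1.6457  r=3.7243  x^+=2.9306  v^+=3.3716  a^+=-0.0752
step 3: x_pred=6.6597  r=-8.2097  x^+=3.8273  v^+=0.4874  a^+=-0.4024
step 4: x_pred=4.1208  r=0.2492  x^+=4.2068  v^+=0.1217  a^+=-0.3925
step 5: x_pred=4.0969  r=0.4831  x^+=4.2636  v^+=-0.1531  a^+=-0.3732

resid = 0.4831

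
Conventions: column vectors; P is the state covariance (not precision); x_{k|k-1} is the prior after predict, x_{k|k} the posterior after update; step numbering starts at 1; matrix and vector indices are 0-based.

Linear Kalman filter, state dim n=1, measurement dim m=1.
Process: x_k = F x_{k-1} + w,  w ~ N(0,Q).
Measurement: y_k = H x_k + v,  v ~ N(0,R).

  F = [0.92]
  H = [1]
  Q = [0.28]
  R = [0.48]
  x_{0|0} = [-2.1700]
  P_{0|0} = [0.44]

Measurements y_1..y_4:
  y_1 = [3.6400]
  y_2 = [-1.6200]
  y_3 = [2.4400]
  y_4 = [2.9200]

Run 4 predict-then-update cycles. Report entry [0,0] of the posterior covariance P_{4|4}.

step 1: x^-=[-1.9964]  P^-=[0.6524]  S=[1.1324]  K=[0.5761]  nu=[5.6364]  x^+=[1.2509]  P^+=[0.2765]
step 2: x^-=[1.1508]  P^-=[0.5141]  S=[0.9941]  K=[0.5171]  nu=[-2.7708]  x^+=[-0.2821]  P^+=[0.2482]
step 3: x^-=[-0.2595]  P^-=[0.4901]  S=[0.9701]  K=[0.5052]  nu=[2.6995]  x^+=[1.1043]  P^+=[0.2425]
step 4: x^-=[1.0160]  P^-=[0.4853]  S=[0.9653]  K=[0.5027]  nu=[1.9040]  x^+=[1.9732]  P^+=[0.2413]

P_post[0,0] = 0.2413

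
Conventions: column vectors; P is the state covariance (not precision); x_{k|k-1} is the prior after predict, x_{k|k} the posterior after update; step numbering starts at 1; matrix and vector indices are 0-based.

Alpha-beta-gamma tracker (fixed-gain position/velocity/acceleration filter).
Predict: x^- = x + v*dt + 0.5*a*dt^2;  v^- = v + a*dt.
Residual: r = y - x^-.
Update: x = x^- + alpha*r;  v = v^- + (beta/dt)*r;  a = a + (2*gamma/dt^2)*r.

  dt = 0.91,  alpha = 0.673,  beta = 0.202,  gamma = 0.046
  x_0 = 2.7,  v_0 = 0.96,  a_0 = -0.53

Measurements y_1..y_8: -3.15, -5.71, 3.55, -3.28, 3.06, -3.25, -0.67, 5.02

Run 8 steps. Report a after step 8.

step 1: x_pred=3.3542  r=-6.5042  x^+=-1.0231  v^+=-0.9661  a^+=-1.2526
step 2: x_pred=-2.4209  r=-3.2891  x^+=-4.6345  v^+=-2.8360  a^+=-1.6180
step 3: x_pred=-7.8852  r=11.4352  x^+=-0.1893  v^+=-1.7701  a^+=-0.3476
step 4: x_pred=-1.9440  r=-1.3360  x^+=-2.8431  v^+=-2.3829  a^+=-0.4960
step 5: x_pred=-5.2170  r=8.2770  x^+=0.3534  v^+=-0.9970  a^+=0.4235
step 6: x_pred=-0.3785  r=-2.8715  x^+=-2.3110  v^+=-1.2490  a^+=0.1045
step 7: x_pred=-3.4043  r=2.7343  x^+=-1.5641  v^+=-0.5469  a^+=0.4083
step 8: x_pred=-1.8928  r=6.9128  x^+=2.7595  v^+=1.3591  a^+=1.1763

a_post = 1.1763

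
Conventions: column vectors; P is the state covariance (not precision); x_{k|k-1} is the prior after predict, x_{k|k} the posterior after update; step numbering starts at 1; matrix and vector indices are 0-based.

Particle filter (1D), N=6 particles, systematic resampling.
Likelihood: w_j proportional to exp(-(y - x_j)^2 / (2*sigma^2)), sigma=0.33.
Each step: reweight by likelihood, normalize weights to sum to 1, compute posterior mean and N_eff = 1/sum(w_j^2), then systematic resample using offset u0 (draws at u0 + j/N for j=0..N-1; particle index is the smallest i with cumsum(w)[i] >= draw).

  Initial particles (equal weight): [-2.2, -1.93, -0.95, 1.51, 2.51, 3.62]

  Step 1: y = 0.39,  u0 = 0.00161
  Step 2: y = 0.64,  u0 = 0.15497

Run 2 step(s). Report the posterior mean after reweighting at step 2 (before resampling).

post_mean = 1.5099

step 1: w=[0.0000, 0.0000, 0.0769, 0.9231, 0.0000, 0.0000]  mean=1.3208  Neff=1.1655  idx=[2, 3, 3, 3, 3, 3]
step 2: w=[0.0001, 0.2000, 0.2000, 0.2000, 0.2000, 0.2000]  mean=1.5099  Neff=5.0006  idx=[1, 2, 3, 4, 5, 5]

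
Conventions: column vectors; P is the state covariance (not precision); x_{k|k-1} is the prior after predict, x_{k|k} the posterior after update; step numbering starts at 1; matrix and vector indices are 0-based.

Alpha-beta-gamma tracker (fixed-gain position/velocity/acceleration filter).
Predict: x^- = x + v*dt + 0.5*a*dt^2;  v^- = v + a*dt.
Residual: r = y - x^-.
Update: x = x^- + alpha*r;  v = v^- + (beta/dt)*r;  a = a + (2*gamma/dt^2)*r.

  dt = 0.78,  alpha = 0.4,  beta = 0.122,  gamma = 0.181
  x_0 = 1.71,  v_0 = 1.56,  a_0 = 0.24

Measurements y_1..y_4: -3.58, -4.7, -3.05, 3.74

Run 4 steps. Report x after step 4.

step 1: x_pred=2.9998  r=-6.5798  x^+=0.3679  v^+=0.7181  a^+=-3.6750
step 2: x_pred=-0.1900  r=-4.5100  x^+=-1.9940  v^+=-2.8539  a^+=-6.3585
step 3: x_pred=-6.1543  r=3.1043  x^+=-4.9126  v^+=-7.3280  a^+=-4.5114
step 4: x_pred=-12.0007  r=15.7407  x^+=-5.7044  v^+=-8.3849  a^+=4.8543

x_post = -5.7044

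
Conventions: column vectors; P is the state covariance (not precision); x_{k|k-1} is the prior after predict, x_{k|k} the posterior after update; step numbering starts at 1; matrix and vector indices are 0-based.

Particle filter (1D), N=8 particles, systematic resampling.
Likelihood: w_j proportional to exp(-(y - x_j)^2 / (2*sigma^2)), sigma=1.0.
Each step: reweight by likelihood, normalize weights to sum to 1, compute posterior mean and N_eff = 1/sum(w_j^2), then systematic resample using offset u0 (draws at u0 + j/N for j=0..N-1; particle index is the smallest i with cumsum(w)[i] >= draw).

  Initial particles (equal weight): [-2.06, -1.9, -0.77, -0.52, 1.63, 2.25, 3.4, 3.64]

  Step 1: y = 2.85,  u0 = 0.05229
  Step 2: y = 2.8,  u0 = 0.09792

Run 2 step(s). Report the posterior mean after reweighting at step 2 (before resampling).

post_mean = 2.8283

step 1: w=[0.0000, 0.0000, 0.0005, 0.0012, 0.1634, 0.2873, 0.2957, 0.2518]  mean=2.8340  Neff=3.8440  idx=[4, 5, 5, 5, 6, 6, 7, 7]
step 2: w=[0.0819, 0.1396, 0.1396, 0.1396, 0.1356, 0.1356, 0.1141, 0.1141]  mean=2.8283  Neff=7.8150  idx=[1, 2, 2, 3, 4, 5, 6, 7]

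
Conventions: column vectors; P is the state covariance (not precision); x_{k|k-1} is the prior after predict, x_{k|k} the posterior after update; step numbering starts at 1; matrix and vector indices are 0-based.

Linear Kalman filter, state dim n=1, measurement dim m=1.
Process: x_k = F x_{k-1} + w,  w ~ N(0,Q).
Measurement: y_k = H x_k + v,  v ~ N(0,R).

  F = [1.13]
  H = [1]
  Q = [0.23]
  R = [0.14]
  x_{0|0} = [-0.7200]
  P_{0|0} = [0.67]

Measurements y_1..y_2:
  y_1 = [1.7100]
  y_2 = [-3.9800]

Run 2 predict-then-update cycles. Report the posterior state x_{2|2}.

x_post = [-2.4997]

step 1: x^-=[-0.8136]  P^-=[1.0855]  S=[1.2255]  K=[0.8858]  nu=[2.5236]  x^+=[1.4217]  P^+=[0.1240]
step 2: x^-=[1.6065]  P^-=[0.3883]  S=[0.5283]  K=[0.7350]  nu=[-5.5865]  x^+=[-2.4997]  P^+=[0.1029]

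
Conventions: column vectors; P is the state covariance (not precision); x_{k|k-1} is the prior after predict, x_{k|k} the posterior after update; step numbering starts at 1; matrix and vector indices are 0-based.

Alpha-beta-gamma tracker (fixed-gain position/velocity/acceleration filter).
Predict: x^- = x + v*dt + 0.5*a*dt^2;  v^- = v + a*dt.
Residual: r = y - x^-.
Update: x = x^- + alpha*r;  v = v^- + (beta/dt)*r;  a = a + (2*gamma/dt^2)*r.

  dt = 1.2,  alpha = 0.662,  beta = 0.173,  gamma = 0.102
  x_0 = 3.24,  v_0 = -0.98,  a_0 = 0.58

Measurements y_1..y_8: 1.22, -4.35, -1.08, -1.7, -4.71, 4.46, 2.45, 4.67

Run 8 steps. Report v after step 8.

v_post = 3.3009

step 1: x_pred=2.4816  r=-1.2616  x^+=1.6464  v^+=-0.4659  a^+=0.4013
step 2: x_pred=1.3763  r=-5.7263  x^+=-2.4145  v^+=-0.8099  a^+=-0.4099
step 3: x_pred=-3.6816  r=2.6016  x^+=-1.9593  v^+=-0.9268  a^+=-0.0414
step 4: x_pred=-3.1013  r=1.4013  x^+=-2.1736  v^+=-0.7744  a^+=0.1571
step 5: x_pred=-2.9898  r=-1.7202  x^+=-4.1286  v^+=-0.8339  a^+=-0.0866
step 6: x_pred=-5.1916  r=9.6516  x^+=1.1978  v^+=0.4537  a^+=1.2807
step 7: x_pred=2.6643  r=-0.2143  x^+=2.5224  v^+=1.9596  a^+=1.2504
step 8: x_pred=5.7743  r=-1.1043  x^+=5.0432  v^+=3.3009  a^+=1.0939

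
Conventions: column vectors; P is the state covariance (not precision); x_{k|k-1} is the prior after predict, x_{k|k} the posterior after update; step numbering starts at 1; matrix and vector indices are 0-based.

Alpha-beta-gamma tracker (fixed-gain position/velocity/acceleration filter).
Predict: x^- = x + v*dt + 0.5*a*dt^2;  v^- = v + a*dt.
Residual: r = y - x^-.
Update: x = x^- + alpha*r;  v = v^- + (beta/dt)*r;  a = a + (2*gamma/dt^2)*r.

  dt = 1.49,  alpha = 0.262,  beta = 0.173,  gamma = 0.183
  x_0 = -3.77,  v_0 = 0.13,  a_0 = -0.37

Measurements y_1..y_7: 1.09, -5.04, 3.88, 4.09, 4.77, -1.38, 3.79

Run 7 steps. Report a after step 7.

a_post = -3.4005

step 1: x_pred=-3.9870  r=5.0770  x^+=-2.6568  v^+=0.1682  a^+=0.4670
step 2: x_pred=-1.8879  r=-3.1521  x^+=-2.7137  v^+=0.4980  a^+=-0.0527
step 3: x_pred=-2.0302  r=5.9102  x^+=-0.4817  v^+=1.1057  a^+=0.9217
step 4: x_pred=2.1889  r=1.9011  x^+=2.6870  v^+=2.6998  a^+=1.2351
step 5: x_pred=8.0807  r=-3.3107  x^+=7.2133  v^+=4.1556  a^+=0.6893
step 6: x_pred=14.1703  r=-15.5503  x^+=10.0961  v^+=3.3772  a^+=-1.8743
step 7: x_pred=13.0475  r=-9.2575  x^+=10.6220  v^+=-0.4904  a^+=-3.4005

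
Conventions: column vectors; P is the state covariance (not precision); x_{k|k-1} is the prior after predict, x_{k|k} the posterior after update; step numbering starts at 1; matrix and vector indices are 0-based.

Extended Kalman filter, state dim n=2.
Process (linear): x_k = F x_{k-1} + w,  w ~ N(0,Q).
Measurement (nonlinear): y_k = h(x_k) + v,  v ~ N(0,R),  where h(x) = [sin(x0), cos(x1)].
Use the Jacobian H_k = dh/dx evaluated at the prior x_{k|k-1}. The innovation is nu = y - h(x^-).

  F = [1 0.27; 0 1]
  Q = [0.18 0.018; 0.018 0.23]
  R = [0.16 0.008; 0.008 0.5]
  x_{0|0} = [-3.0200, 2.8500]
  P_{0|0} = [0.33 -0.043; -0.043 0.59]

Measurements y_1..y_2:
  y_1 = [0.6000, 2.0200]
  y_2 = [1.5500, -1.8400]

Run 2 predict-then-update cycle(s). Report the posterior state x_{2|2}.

x_post = [-4.1988, 2.4294]

step 1: x^-=[-2.2505, 2.8500]  P^-=[0.5298 0.1343; 0.1343 0.8200]  H_jac=[-0.6286 0.0000; 0.0000 -0.2875]  S=[0.3693 0.0323; 0.0323 0.5678]  K=[-0.9002 -0.0168; -0.1933 -0.4042]  nu=[1.3778, 2.9778]  x^+=[-3.5409, 1.3801]  P^+=[0.2294 0.0543; 0.0543 0.7084]
step 2: x^-=[-3.1683, 1.3801]  P^-=[0.4903 0.2636; 0.2636 0.9384]  H_jac=[-0.9996 0.0000; 0.0000 -0.9819]  S=[0.6500 0.2667; 0.2667 1.4047]  K=[-0.7358 -0.0445; -0.1477 -0.6279]  nu=[1.5233, -2.0295]  x^+=[-4.1988, 2.4294]  P^+=[0.1181 0.0287; 0.0287 0.3209]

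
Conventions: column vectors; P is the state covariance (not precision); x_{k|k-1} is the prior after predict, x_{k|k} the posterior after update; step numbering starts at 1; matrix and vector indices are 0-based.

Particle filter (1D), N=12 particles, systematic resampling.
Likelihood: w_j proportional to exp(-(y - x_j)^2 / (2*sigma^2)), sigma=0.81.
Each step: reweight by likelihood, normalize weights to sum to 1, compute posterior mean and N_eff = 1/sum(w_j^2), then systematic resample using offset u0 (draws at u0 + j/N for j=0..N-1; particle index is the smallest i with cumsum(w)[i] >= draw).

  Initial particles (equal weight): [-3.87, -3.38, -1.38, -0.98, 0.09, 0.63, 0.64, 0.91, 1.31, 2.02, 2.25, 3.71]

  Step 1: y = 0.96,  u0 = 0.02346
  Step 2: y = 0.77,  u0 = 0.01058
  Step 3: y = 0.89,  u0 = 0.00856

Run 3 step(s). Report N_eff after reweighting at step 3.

step 1: w=[0.0000, 0.0000, 0.0030, 0.0111, 0.1102, 0.1806, 0.1815, 0.1958, 0.1787, 0.0833, 0.0552, 0.0006]  mean=0.9318  Neff=6.3266  idx=[4, 4, 5, 5, 6, 6, 7, 7, 8, 8, 8, 9]
step 2: w=[0.0701, 0.0701, 0.0982, 0.0982, 0.0985, 0.0985, 0.0982, 0.0982, 0.0799, 0.0799, 0.0799, 0.0303]  mean=0.8163  Neff=11.3795  idx=[0, 1, 2, 3, 4, 4, 5, 6, 7, 8, 9, 10]
step 3: w=[0.0579, 0.0579, 0.0895, 0.0895, 0.0899, 0.0899, 0.0899, 0.0942, 0.0942, 0.0824, 0.0824, 0.0824]  mean=0.7910  Neff=11.7544  idx=[0, 1, 2, 3, 4, 5, 6, 7, 8, 9, 10, 11]

N_eff = 11.7544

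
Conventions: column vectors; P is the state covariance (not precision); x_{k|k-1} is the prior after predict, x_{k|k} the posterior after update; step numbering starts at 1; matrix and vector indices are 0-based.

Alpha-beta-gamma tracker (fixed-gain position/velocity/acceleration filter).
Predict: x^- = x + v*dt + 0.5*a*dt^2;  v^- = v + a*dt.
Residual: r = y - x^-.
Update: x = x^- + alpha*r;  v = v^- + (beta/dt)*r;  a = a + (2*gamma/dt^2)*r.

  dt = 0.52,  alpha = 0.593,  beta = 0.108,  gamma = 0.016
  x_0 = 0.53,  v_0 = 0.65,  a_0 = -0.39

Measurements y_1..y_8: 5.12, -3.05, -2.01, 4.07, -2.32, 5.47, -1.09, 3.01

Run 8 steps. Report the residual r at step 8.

step 1: x_pred=0.8153  r=4.3047  x^+=3.3680  v^+=1.3413  a^+=0.1194
step 2: x_pred=4.0816  r=-7.1316  x^+=-0.1474  v^+=-0.0778  a^+=-0.7245
step 3: x_pred=-0.2859  r=-1.7241  x^+=-1.3083  v^+=-0.8127  a^+=-0.9286
step 4: x_pred=-1.8564  r=5.9264  x^+=1.6580  v^+=-0.0647  a^+=-0.2272
step 5: x_pred=1.5936  r=-3.9136  x^+=-0.7272  v^+=-0.9956  a^+=-0.6904
step 6: x_pred=-1.3382  r=6.8082  x^+=2.6991  v^+=0.0594  a^+=0.1153
step 7: x_pred=2.7455  r=-3.8355  x^+=0.4711  v^+=-0.6773  a^+=-0.3386
step 8: x_pred=0.0731  r=2.9369  x^+=1.8147  v^+=-0.2433  a^+=0.0090

resid = 2.9369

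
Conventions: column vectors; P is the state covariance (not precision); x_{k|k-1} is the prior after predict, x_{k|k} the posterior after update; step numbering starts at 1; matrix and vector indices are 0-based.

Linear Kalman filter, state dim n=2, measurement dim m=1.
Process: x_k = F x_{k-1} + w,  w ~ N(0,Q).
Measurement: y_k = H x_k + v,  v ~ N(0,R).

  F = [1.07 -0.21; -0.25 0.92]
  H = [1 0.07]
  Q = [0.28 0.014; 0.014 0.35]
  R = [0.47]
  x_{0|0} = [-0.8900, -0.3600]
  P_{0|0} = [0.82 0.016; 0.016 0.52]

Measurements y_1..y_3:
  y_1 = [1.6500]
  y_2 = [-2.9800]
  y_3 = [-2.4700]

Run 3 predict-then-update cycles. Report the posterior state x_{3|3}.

x_post = [-2.1533, 0.9210]

step 1: x^-=[-0.8767, -0.1087]  P^-=[1.2346 -0.2892; -0.2892 0.8340]  S=[1.6682]  K=[0.7279; -0.1384]  nu=[2.5343]  x^+=[0.9681, -0.4594]  P^+=[0.3506 -0.1212; -0.1212 0.8021]
step 2: x^-=[1.1324, -0.6647]  P^-=[0.7712 -0.3604; -0.3604 1.1065]  S=[1.1962]  K=[0.6237; -0.2365]  nu=[-4.0658]  x^+=[-1.4033, 0.2970]  P^+=[0.3060 -0.1839; -0.1839 1.0396]
step 3: x^-=[-1.5639, 0.6241]  P^-=[0.7588 -0.4594; -0.4594 1.3337]  S=[1.1711]  K=[0.6205; -0.3126]  nu=[-0.9498]  x^+=[-2.1533, 0.9210]  P^+=[0.3079 -0.2323; -0.2323 1.2192]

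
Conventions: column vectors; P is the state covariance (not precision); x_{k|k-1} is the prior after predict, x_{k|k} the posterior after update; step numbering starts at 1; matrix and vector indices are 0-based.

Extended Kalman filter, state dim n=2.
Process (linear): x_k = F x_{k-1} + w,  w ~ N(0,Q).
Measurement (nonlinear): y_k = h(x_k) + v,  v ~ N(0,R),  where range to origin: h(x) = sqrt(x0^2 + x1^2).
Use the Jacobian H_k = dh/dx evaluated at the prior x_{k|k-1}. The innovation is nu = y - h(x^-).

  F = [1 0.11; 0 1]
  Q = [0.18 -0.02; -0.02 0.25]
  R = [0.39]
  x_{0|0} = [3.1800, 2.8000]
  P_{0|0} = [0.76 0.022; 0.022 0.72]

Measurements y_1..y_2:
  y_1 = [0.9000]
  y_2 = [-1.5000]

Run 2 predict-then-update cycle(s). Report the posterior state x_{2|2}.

x_post = [0.1130, -0.1193]

step 1: x^-=[3.4880, 2.8000]  P^-=[0.9536 0.0812; 0.0812 0.9700]  H_jac=[0.7798 0.6260]  S=[1.4293]  K=[0.5558; 0.4691]  nu=[-3.5728]  x^+=[1.5021, 1.1238]  P^+=[0.5120 -0.2915; -0.2915 0.6554]
step 2: x^-=[1.6257, 1.1238]  P^-=[0.6358 -0.2394; -0.2394 0.9054]  H_jac=[0.8226 0.5686]  S=[0.8890]  K=[0.4352; 0.3576]  nu=[-3.4764]  x^+=[0.1130, -0.1193]  P^+=[0.4674 -0.3778; -0.3778 0.7917]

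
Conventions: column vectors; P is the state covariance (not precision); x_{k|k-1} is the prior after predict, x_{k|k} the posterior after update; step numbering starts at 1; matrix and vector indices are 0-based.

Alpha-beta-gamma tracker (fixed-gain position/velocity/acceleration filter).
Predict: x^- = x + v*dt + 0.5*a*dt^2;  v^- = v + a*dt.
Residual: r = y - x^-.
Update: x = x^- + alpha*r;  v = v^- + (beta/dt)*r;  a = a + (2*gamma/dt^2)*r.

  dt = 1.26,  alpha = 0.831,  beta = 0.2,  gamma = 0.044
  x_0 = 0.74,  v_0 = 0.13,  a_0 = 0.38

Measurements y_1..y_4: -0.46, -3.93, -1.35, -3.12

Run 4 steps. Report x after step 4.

step 1: x_pred=1.2054  r=-1.6654  x^+=-0.1785  v^+=0.3444  a^+=0.2877
step 2: x_pred=0.4838  r=-4.4138  x^+=-3.1841  v^+=0.0063  a^+=0.0430
step 3: x_pred=-3.1419  r=1.7919  x^+=-1.6528  v^+=0.3450  a^+=0.1424
step 4: x_pred=-1.1052  r=-2.0148  x^+=-2.7795  v^+=0.2045  a^+=0.0307

x_post = -2.7795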